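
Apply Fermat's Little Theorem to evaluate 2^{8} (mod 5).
1

By Fermat's Little Theorem, a^(p-1) ≡ 1 (mod p) for prime p and gcd(a, p) = 1
Here p = 5, so 2^4 ≡ 1 (mod 5)
We can reduce the exponent: 8 mod 4 = 0
So 2^8 ≡ 2^0 (mod 5)
Computing: 2^0 mod 5 = 1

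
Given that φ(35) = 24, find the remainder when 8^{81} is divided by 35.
By Euler: 8^{24} ≡ 1 (mod 35) since gcd(8, 35) = 1. 81 = 3×24 + 9. So 8^{81} ≡ 8^{9} ≡ 8 (mod 35)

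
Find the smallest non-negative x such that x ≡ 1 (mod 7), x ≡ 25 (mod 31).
211

Using the Chinese Remainder Theorem:
M = product of moduli = 217
For equation 1: M_1 = 31, 31 ≡ 3 (mod 7), inverse of 31 mod 7 is 5 (check: 3 × 5 = 15 ≡ 1 (mod 7))
For equation 2: M_2 = 7, 7 ≡ 7 (mod 31), inverse of 7 mod 31 is 9 (check: 7 × 9 = 63 ≡ 1 (mod 31))
Combine: x ≡ Σ r_i×M_i×(M_i⁻¹ mod m_i) = 1×31×5 + 25×7×9 = 155 + 1575 = 1730
1730 mod 217 = 211
x ≡ 211 (mod 217)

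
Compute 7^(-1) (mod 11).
8

Using Extended Euclidean Algorithm:
gcd(7, 11) = 1
Bezout coefficients: 7 × -3 + 11 × 2 = 1
So 7 × -3 ≡ 1 (mod 11)
The inverse is -3 mod 11 = 8
Verification: 7 × 8 = 56 = 5 × 11 + 1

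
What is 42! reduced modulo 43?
By Wilson's theorem, (42)! ≡ -1 ≡ 42 (mod 43)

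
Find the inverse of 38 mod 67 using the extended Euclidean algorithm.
Extended GCD: 38(30) + 67(-17) = 1. So 38^(-1) ≡ 30 ≡ 30 (mod 67). Verify: 38 × 30 = 1140 ≡ 1 (mod 67)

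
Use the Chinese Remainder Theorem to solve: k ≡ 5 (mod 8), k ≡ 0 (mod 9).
M = 8 × 9 = 72. M₁ = 9, y₁ ≡ 1 (mod 8). M₂ = 8, y₂ ≡ 8 (mod 9). k = 5×9×1 + 0×8×8 ≡ 45 (mod 72)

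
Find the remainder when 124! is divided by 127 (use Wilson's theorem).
(126)! = (124)! × (125) × (126) ≡ -1 (mod 127). So (124)! ≡ -1 × [(126)(125)]^(-1) ≡ 63 (mod 127)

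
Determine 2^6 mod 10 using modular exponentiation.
6 = 4 + 2 (binary 110). Repeated squaring mod 10: 2^1 ≡ 2; 2^2 ≡ 2² = 4 ≡ 4; 2^4 ≡ 4² = 16 ≡ 6. Multiply: 2^6 = 2^4 × 2^2 ≡ 6 × 4 (mod 10): 6 × 4 = 24 ≡ 4. So 2^6 ≡ 4 (mod 10).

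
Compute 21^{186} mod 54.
27

Using successive squaring:
Binary expansion of 186: 10111010
Powers of 21 mod 54 (each is the square of the previous):
  21^1 ≡ 21 (mod 54)
  21^2 ≡ 21² = 441 ≡ 9 (mod 54)
  21^4 ≡ 9² = 81 ≡ 27 (mod 54)
  21^8 ≡ 27² = 729 ≡ 27 (mod 54)
  21^16 ≡ 27² = 729 ≡ 27 (mod 54)
  21^32 ≡ 27² = 729 ≡ 27 (mod 54)
  21^64 ≡ 27² = 729 ≡ 27 (mod 54)
  21^128 ≡ 27² = 729 ≡ 27 (mod 54)
186 = 128 + 32 + 16 + 8 + 2, so 21^186 = 21^128 × 21^32 × 21^16 × 21^8 × 21^2 ≡ 27 × 27 × 27 × 27 × 9 (mod 54)
Multiplying step by step:
  27 × 27 = 729 ≡ 27 (mod 54)
  27 × 27 = 729 ≡ 27 (mod 54)
  27 × 27 = 729 ≡ 27 (mod 54)
  27 × 9 = 243 ≡ 27 (mod 54)
Result: 21^186 ≡ 27 (mod 54)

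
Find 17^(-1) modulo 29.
12

Using Extended Euclidean Algorithm:
gcd(17, 29) = 1
Bezout coefficients: 17 × 12 + 29 × -7 = 1
So 17 × 12 ≡ 1 (mod 29)
The inverse is 12 mod 29 = 12
Verification: 17 × 12 = 204 = 7 × 29 + 1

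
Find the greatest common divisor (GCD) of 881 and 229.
1

Using the Euclidean algorithm:
881 = 3 × 229 + 194
229 = 1 × 194 + 35
194 = 5 × 35 + 19
35 = 1 × 19 + 16
19 = 1 × 16 + 3
16 = 5 × 3 + 1
3 = 3 × 1 + 0

GCD(881, 229) = 1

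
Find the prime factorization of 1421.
7^2 × 29

Divide by primes starting from smallest:
1421 ÷ 7 = 203
203 ÷ 7 = 29
29 ÷ 29 = 1

1421 = 7^2 × 29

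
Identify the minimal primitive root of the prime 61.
p - 1 = 60 has prime divisors 2, 3, 5. h is a primitive root mod 61 iff h^(60/q) ≢ 1 (mod 61) for each such q.
h = 2: 2^30 ≡ 60, 2^20 ≡ 47, 2^12 ≡ 9 (mod 61); none is 1, so 2 has order 60 and is a primitive root.
The smallest primitive root mod 61 is g = 2.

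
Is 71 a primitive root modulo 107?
p - 1 = 106 has prime divisors 2, 53. Check 71^(106/q) mod 107 for each: 71^(106/2) = 71^53 ≡ 106, 71^(106/53) = 71^2 ≡ 12 (mod 107). None of these is 1, so 71 has order 106 = φ(107), so it is a primitive root mod 107.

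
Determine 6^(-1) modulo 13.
6^(-1) ≡ 11 (mod 13). Verification: 6 × 11 = 66 ≡ 1 (mod 13)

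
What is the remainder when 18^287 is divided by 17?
Using Fermat: 18^{16} ≡ 1 (mod 17). 287 ≡ 15 (mod 16). So 18^{287} ≡ 18^{15} ≡ 1 (mod 17)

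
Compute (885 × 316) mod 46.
26

(885 × 316) = 279660
279660 mod 46 = 26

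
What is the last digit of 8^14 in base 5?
Using Fermat: 8^{4} ≡ 1 (mod 5). 14 ≡ 2 (mod 4). So 8^{14} ≡ 8^{2} ≡ 4 (mod 5)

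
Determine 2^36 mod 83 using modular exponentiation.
Using repeated squaring. 36 = 32 + 4 (binary 100100). Repeated squaring mod 83: 2^1 ≡ 2; 2^2 ≡ 2² = 4 ≡ 4; 2^4 ≡ 4² = 16 ≡ 16; 2^8 ≡ 16² = 256 ≡ 7; 2^16 ≡ 7² = 49 ≡ 49; 2^32 ≡ 49² = 2401 ≡ 77. Multiply: 2^36 = 2^32 × 2^4 ≡ 77 × 16 (mod 83): 77 × 16 = 1232 ≡ 70. So 2^36 ≡ 70 (mod 83).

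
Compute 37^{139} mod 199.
21

Using successive squaring:
Binary expansion of 139: 10001011
Powers of 37 mod 199 (each is the square of the previous):
  37^1 ≡ 37 (mod 199)
  37^2 ≡ 37² = 1369 ≡ 175 (mod 199)
  37^4 ≡ 175² = 30625 ≡ 178 (mod 199)
  37^8 ≡ 178² = 31684 ≡ 43 (mod 199)
  37^16 ≡ 43² = 1849 ≡ 58 (mod 199)
  37^32 ≡ 58² = 3364 ≡ 180 (mod 199)
  37^64 ≡ 180² = 32400 ≡ 162 (mod 199)
  37^128 ≡ 162² = 26244 ≡ 175 (mod 199)
139 = 128 + 8 + 2 + 1, so 37^139 = 37^128 × 37^8 × 37^2 × 37^1 ≡ 175 × 43 × 175 × 37 (mod 199)
Multiplying step by step:
  175 × 43 = 7525 ≡ 162 (mod 199)
  162 × 175 = 28350 ≡ 92 (mod 199)
  92 × 37 = 3404 ≡ 21 (mod 199)
Result: 37^139 ≡ 21 (mod 199)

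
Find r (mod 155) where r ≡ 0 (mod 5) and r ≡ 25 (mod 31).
M = 5 × 31 = 155. M₁ = 31, y₁ ≡ 1 (mod 5). M₂ = 5, y₂ ≡ 25 (mod 31). r = 0×31×1 + 25×5×25 ≡ 25 (mod 155)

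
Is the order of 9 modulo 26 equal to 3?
Yes, ord_26(9) = 3.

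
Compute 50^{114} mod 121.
108

Using successive squaring:
Binary expansion of 114: 1110010
Powers of 50 mod 121 (each is the square of the previous):
  50^1 ≡ 50 (mod 121)
  50^2 ≡ 50² = 2500 ≡ 80 (mod 121)
  50^4 ≡ 80² = 6400 ≡ 108 (mod 121)
  50^8 ≡ 108² = 11664 ≡ 48 (mod 121)
  50^16 ≡ 48² = 2304 ≡ 5 (mod 121)
  50^32 ≡ 5² = 25 ≡ 25 (mod 121)
  50^64 ≡ 25² = 625 ≡ 20 (mod 121)
114 = 64 + 32 + 16 + 2, so 50^114 = 50^64 × 50^32 × 50^16 × 50^2 ≡ 20 × 25 × 5 × 80 (mod 121)
Multiplying step by step:
  20 × 25 = 500 ≡ 16 (mod 121)
  16 × 5 = 80 ≡ 80 (mod 121)
  80 × 80 = 6400 ≡ 108 (mod 121)
Result: 50^114 ≡ 108 (mod 121)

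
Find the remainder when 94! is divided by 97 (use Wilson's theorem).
(96)! = (94)! × (95) × (96) ≡ -1 (mod 97). So (94)! ≡ -1 × [(96)(95)]^(-1) ≡ 48 (mod 97)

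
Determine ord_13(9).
Powers of 9 mod 13: 9^1≡9, 9^2≡3, 9^3≡1. Order = 3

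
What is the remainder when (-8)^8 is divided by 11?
(-8) ≡ 3 (mod 11). 8 = 8 (binary 1000). Repeated squaring mod 11: 3^1 ≡ 3; 3^2 ≡ 3² = 9 ≡ 9; 3^4 ≡ 9² = 81 ≡ 4; 3^8 ≡ 4² = 16 ≡ 5. So (-8)^8 ≡ 5 (mod 11).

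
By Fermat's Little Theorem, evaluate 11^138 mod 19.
By Fermat: 11^{18} ≡ 1 (mod 19). 138 = 7×18 + 12. So 11^{138} ≡ 11^{12} ≡ 1 (mod 19)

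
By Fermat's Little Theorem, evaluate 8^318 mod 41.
By Fermat: 8^{40} ≡ 1 (mod 41). 318 = 7×40 + 38. So 8^{318} ≡ 8^{38} ≡ 25 (mod 41)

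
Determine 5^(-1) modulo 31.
5^(-1) ≡ 25 (mod 31). Verification: 5 × 25 = 125 ≡ 1 (mod 31)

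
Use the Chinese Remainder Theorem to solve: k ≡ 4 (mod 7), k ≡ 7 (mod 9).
M = 7 × 9 = 63. M₁ = 9, y₁ ≡ 4 (mod 7). M₂ = 7, y₂ ≡ 4 (mod 9). k = 4×9×4 + 7×7×4 ≡ 25 (mod 63)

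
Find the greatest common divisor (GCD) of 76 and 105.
1

Using the Euclidean algorithm:
76 = 0 × 105 + 76
105 = 1 × 76 + 29
76 = 2 × 29 + 18
29 = 1 × 18 + 11
18 = 1 × 11 + 7
11 = 1 × 7 + 4
7 = 1 × 4 + 3
4 = 1 × 3 + 1
3 = 3 × 1 + 0

GCD(76, 105) = 1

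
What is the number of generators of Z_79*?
Number of primitive roots mod 79 = φ(78) = 24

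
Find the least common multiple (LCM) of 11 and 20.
220

First find GCD(11, 20) using the Euclidean algorithm:
11 = 0 × 20 + 11
20 = 1 × 11 + 9
11 = 1 × 9 + 2
9 = 4 × 2 + 1
2 = 2 × 1 + 0
GCD(11, 20) = 1

LCM formula: LCM(a, b) = (a × b) / GCD(a, b)
LCM(11, 20) = (11 × 20) / 1
LCM(11, 20) = 220 / 1
LCM(11, 20) = 220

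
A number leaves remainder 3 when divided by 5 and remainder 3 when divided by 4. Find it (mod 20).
M = 5 × 4 = 20. M₁ = 4, y₁ ≡ 4 (mod 5). M₂ = 5, y₂ ≡ 1 (mod 4). m = 3×4×4 + 3×5×1 ≡ 3 (mod 20)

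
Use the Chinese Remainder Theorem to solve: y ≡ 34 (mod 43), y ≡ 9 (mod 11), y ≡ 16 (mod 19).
3474

Using the Chinese Remainder Theorem:
M = product of moduli = 8987
For equation 1: M_1 = 209, 209 ≡ 37 (mod 43), inverse of 209 mod 43 is 7 (check: 37 × 7 = 259 ≡ 1 (mod 43))
For equation 2: M_2 = 817, 817 ≡ 3 (mod 11), inverse of 817 mod 11 is 4 (check: 3 × 4 = 12 ≡ 1 (mod 11))
For equation 3: M_3 = 473, 473 ≡ 17 (mod 19), inverse of 473 mod 19 is 9 (check: 17 × 9 = 153 ≡ 1 (mod 19))
Combine: y ≡ Σ r_i×M_i×(M_i⁻¹ mod m_i) = 34×209×7 + 9×817×4 + 16×473×9 = 49742 + 29412 + 68112 = 147266
147266 mod 8987 = 3474
y ≡ 3474 (mod 8987)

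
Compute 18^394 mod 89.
Using Fermat: 18^{88} ≡ 1 (mod 89). 394 ≡ 42 (mod 88). So 18^{394} ≡ 18^{42} ≡ 25 (mod 89)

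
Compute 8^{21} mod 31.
8

Using successive squaring:
Binary expansion of 21: 10101
Powers of 8 mod 31 (each is the square of the previous):
  8^1 ≡ 8 (mod 31)
  8^2 ≡ 8² = 64 ≡ 2 (mod 31)
  8^4 ≡ 2² = 4 ≡ 4 (mod 31)
  8^8 ≡ 4² = 16 ≡ 16 (mod 31)
  8^16 ≡ 16² = 256 ≡ 8 (mod 31)
21 = 16 + 4 + 1, so 8^21 = 8^16 × 8^4 × 8^1 ≡ 8 × 4 × 8 (mod 31)
Multiplying step by step:
  8 × 4 = 32 ≡ 1 (mod 31)
  1 × 8 = 8 ≡ 8 (mod 31)
Result: 8^21 ≡ 8 (mod 31)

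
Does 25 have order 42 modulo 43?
p - 1 = 42 has prime divisors 2, 3, 7. Check 25^(42/q) mod 43 for each: 25^(42/2) = 25^21 ≡ 1, 25^(42/3) = 25^14 ≡ 6, 25^(42/7) = 25^6 ≡ 41 (mod 43). Since 25^21 ≡ 1 (mod 43), the order of 25 divides 21 (in fact the order is 21) ≠ 42, so it is not a primitive root.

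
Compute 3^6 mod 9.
6 = 4 + 2 (binary 110). Repeated squaring mod 9: 3^1 ≡ 3; 3^2 ≡ 3² = 9 ≡ 0; 3^4 ≡ 0² = 0 ≡ 0. Multiply: 3^6 = 3^4 × 3^2 ≡ 0 × 0 (mod 9): 0 × 0 = 0 ≡ 0. So 3^6 ≡ 0 (mod 9).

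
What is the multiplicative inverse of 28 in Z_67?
28^(-1) ≡ 12 (mod 67). Verification: 28 × 12 = 336 ≡ 1 (mod 67)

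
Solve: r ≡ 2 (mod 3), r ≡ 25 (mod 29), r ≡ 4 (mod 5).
M = 3 × 29 × 5 = 435. M₁ = 145, y₁ ≡ 1 (mod 3). M₂ = 15, y₂ ≡ 2 (mod 29). M₃ = 87, y₃ ≡ 3 (mod 5). r = 2×145×1 + 25×15×2 + 4×87×3 ≡ 344 (mod 435)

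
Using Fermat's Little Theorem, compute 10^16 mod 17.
By Fermat's Little Theorem, 10^{16} ≡ 1 (mod 17) since 17 is prime and gcd(10, 17) = 1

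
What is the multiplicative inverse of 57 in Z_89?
25

Using Extended Euclidean Algorithm:
gcd(57, 89) = 1
Bezout coefficients: 57 × 25 + 89 × -16 = 1
So 57 × 25 ≡ 1 (mod 89)
The inverse is 25 mod 89 = 25
Verification: 57 × 25 = 1425 = 16 × 89 + 1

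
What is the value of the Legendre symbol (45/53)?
(45/53) = 45^{26} mod 53 = -1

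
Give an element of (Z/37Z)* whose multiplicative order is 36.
2 has order 36 mod 37 since 2^{36} ≡ 1 (mod 37) and no smaller power works.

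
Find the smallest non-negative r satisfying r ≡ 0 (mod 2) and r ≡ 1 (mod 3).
M = 2 × 3 = 6. M₁ = 3, y₁ ≡ 1 (mod 2). M₂ = 2, y₂ ≡ 2 (mod 3). r = 0×3×1 + 1×2×2 ≡ 4 (mod 6)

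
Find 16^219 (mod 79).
Using Fermat: 16^{78} ≡ 1 (mod 79). 219 ≡ 63 (mod 78). So 16^{219} ≡ 16^{63} ≡ 22 (mod 79)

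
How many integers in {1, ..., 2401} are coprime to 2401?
2058

Prime factorization: 2401 = 7^4
Using the formula φ(n) = n × Π(1 - 1/p) for each prime factor p:
φ(2401) = 2401 × (1 - 1/7)
φ(2401) = 2058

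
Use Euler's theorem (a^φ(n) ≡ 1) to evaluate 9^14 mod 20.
By Euler: 9^{8} ≡ 1 (mod 20) since gcd(9, 20) = 1. 14 = 1×8 + 6. So 9^{14} ≡ 9^{6} ≡ 1 (mod 20)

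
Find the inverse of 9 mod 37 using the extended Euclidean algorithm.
Extended GCD: 9(-4) + 37(1) = 1. So 9^(-1) ≡ 33 ≡ 33 (mod 37). Verify: 9 × 33 = 297 ≡ 1 (mod 37)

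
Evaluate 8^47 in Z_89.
Using repeated squaring. 47 = 32 + 8 + 4 + 2 + 1 (binary 101111). Repeated squaring mod 89: 8^1 ≡ 8; 8^2 ≡ 8² = 64 ≡ 64; 8^4 ≡ 64² = 4096 ≡ 2; 8^8 ≡ 2² = 4 ≡ 4; 8^16 ≡ 4² = 16 ≡ 16; 8^32 ≡ 16² = 256 ≡ 78. Multiply: 8^47 = 8^32 × 8^8 × 8^4 × 8^2 × 8^1 ≡ 78 × 4 × 2 × 64 × 8 (mod 89): 78 × 4 = 312 ≡ 45; 45 × 2 = 90 ≡ 1; 1 × 64 = 64 ≡ 64; 64 × 8 = 512 ≡ 67. So 8^47 ≡ 67 (mod 89).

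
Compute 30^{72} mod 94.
72

Using successive squaring:
Binary expansion of 72: 1001000
Powers of 30 mod 94 (each is the square of the previous):
  30^1 ≡ 30 (mod 94)
  30^2 ≡ 30² = 900 ≡ 54 (mod 94)
  30^4 ≡ 54² = 2916 ≡ 2 (mod 94)
  30^8 ≡ 2² = 4 ≡ 4 (mod 94)
  30^16 ≡ 4² = 16 ≡ 16 (mod 94)
  30^32 ≡ 16² = 256 ≡ 68 (mod 94)
  30^64 ≡ 68² = 4624 ≡ 18 (mod 94)
72 = 64 + 8, so 30^72 = 30^64 × 30^8 ≡ 18 × 4 (mod 94)
Multiplying step by step:
  18 × 4 = 72 ≡ 72 (mod 94)
Result: 30^72 ≡ 72 (mod 94)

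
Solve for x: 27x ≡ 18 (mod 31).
11

Since gcd(27, 31) = 1 divides 18, a solution exists.
Multiply both sides by the inverse of 27 mod 31:
  27^(-1) mod 31 = 23
  x ≡ 23 × 18 ≡ 414 ≡ 11 (mod 31)
Verification: 27 × 11 = 297 = 9 × 31 + 18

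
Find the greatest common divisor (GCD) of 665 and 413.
7

Using the Euclidean algorithm:
665 = 1 × 413 + 252
413 = 1 × 252 + 161
252 = 1 × 161 + 91
161 = 1 × 91 + 70
91 = 1 × 70 + 21
70 = 3 × 21 + 7
21 = 3 × 7 + 0

GCD(665, 413) = 7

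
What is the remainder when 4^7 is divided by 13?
7 = 4 + 2 + 1 (binary 111). Repeated squaring mod 13: 4^1 ≡ 4; 4^2 ≡ 4² = 16 ≡ 3; 4^4 ≡ 3² = 9 ≡ 9. Multiply: 4^7 = 4^4 × 4^2 × 4^1 ≡ 9 × 3 × 4 (mod 13): 9 × 3 = 27 ≡ 1; 1 × 4 = 4 ≡ 4. So 4^7 ≡ 4 (mod 13).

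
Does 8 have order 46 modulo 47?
p - 1 = 46 has prime divisors 2, 23. Check 8^(46/q) mod 47 for each: 8^(46/2) = 8^23 ≡ 1, 8^(46/23) = 8^2 ≡ 17 (mod 47). Since 8^23 ≡ 1 (mod 47), the order of 8 divides 23 (in fact the order is 23) ≠ 46, so it is not a primitive root.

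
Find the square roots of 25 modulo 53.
The square roots of 25 mod 53 are 5 and 48. Verify: 5² = 25 ≡ 25 (mod 53)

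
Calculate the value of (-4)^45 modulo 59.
Using repeated squaring. (-4) ≡ 55 (mod 59). 45 = 32 + 8 + 4 + 1 (binary 101101). Repeated squaring mod 59: 55^1 ≡ 55; 55^2 ≡ 55² = 3025 ≡ 16; 55^4 ≡ 16² = 256 ≡ 20; 55^8 ≡ 20² = 400 ≡ 46; 55^16 ≡ 46² = 2116 ≡ 51; 55^32 ≡ 51² = 2601 ≡ 5. Multiply: (-4)^45 ≡ 55^32 × 55^8 × 55^4 × 55^1 ≡ 5 × 46 × 20 × 55 (mod 59): 5 × 46 = 230 ≡ 53; 53 × 20 = 1060 ≡ 57; 57 × 55 = 3135 ≡ 8. So (-4)^45 ≡ 8 (mod 59).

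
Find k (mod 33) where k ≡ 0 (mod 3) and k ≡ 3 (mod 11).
M = 3 × 11 = 33. M₁ = 11, y₁ ≡ 2 (mod 3). M₂ = 3, y₂ ≡ 4 (mod 11). k = 0×11×2 + 3×3×4 ≡ 3 (mod 33)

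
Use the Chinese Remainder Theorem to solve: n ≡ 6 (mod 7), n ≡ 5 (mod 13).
M = 7 × 13 = 91. M₁ = 13, y₁ ≡ 6 (mod 7). M₂ = 7, y₂ ≡ 2 (mod 13). n = 6×13×6 + 5×7×2 ≡ 83 (mod 91)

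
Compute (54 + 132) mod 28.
18

(54 + 132) = 186
186 mod 28 = 18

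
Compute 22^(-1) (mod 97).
22^(-1) ≡ 75 (mod 97). Verification: 22 × 75 = 1650 ≡ 1 (mod 97)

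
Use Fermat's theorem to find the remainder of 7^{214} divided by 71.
58

By Fermat's Little Theorem, a^(p-1) ≡ 1 (mod p) for prime p and gcd(a, p) = 1
Here p = 71, so 7^70 ≡ 1 (mod 71)
We can reduce the exponent: 214 mod 70 = 4
So 7^214 ≡ 7^4 (mod 71)
Computing: 7^4 mod 71 = 58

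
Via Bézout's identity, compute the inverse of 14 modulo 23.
Extended GCD: 14(5) + 23(-3) = 1. So 14^(-1) ≡ 5 ≡ 5 (mod 23). Verify: 14 × 5 = 70 ≡ 1 (mod 23)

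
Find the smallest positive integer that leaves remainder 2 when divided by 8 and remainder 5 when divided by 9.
M = 8 × 9 = 72. M₁ = 9, y₁ ≡ 1 (mod 8). M₂ = 8, y₂ ≡ 8 (mod 9). x = 2×9×1 + 5×8×8 ≡ 50 (mod 72). The smallest positive such number is 50.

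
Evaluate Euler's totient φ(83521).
78608

Prime factorization: 83521 = 17^4
Using the formula φ(n) = n × Π(1 - 1/p) for each prime factor p:
φ(83521) = 83521 × (1 - 1/17)
φ(83521) = 78608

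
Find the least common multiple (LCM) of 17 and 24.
408

First find GCD(17, 24) using the Euclidean algorithm:
17 = 0 × 24 + 17
24 = 1 × 17 + 7
17 = 2 × 7 + 3
7 = 2 × 3 + 1
3 = 3 × 1 + 0
GCD(17, 24) = 1

LCM formula: LCM(a, b) = (a × b) / GCD(a, b)
LCM(17, 24) = (17 × 24) / 1
LCM(17, 24) = 408 / 1
LCM(17, 24) = 408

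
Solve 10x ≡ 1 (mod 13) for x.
4

Using Extended Euclidean Algorithm:
gcd(10, 13) = 1
Bezout coefficients: 10 × 4 + 13 × -3 = 1
So 10 × 4 ≡ 1 (mod 13)
The inverse is 4 mod 13 = 4
Verification: 10 × 4 = 40 = 3 × 13 + 1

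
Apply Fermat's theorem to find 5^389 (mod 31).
By Fermat: 5^{30} ≡ 1 (mod 31). 389 ≡ 29 (mod 30). So 5^{389} ≡ 5^{29} ≡ 25 (mod 31)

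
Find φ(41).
40

Prime factorization: 41 = 41
Using the formula φ(n) = n × Π(1 - 1/p) for each prime factor p:
φ(41) = 41 × (1 - 1/41)
φ(41) = 40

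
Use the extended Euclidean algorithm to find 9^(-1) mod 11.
Extended GCD: 9(5) + 11(-4) = 1. So 9^(-1) ≡ 5 ≡ 5 (mod 11). Verify: 9 × 5 = 45 ≡ 1 (mod 11)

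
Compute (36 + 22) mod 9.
4

(36 + 22) = 58
58 mod 9 = 4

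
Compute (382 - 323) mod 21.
17

(382 - 323) = 59
59 mod 21 = 17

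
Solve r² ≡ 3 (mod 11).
The square roots of 3 mod 11 are 5 and 6. Verify: 5² = 25 ≡ 3 (mod 11)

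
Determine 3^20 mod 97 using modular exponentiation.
Using repeated squaring. 20 = 16 + 4 (binary 10100). Repeated squaring mod 97: 3^1 ≡ 3; 3^2 ≡ 3² = 9 ≡ 9; 3^4 ≡ 9² = 81 ≡ 81; 3^8 ≡ 81² = 6561 ≡ 62; 3^16 ≡ 62² = 3844 ≡ 61. Multiply: 3^20 = 3^16 × 3^4 ≡ 61 × 81 (mod 97): 61 × 81 = 4941 ≡ 91. So 3^20 ≡ 91 (mod 97).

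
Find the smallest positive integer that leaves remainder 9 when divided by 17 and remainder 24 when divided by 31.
M = 17 × 31 = 527. M₁ = 31, y₁ ≡ 11 (mod 17). M₂ = 17, y₂ ≡ 11 (mod 31). r = 9×31×11 + 24×17×11 ≡ 179 (mod 527). The smallest positive such number is 179.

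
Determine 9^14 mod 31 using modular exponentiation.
Using repeated squaring. 14 = 8 + 4 + 2 (binary 1110). Repeated squaring mod 31: 9^1 ≡ 9; 9^2 ≡ 9² = 81 ≡ 19; 9^4 ≡ 19² = 361 ≡ 20; 9^8 ≡ 20² = 400 ≡ 28. Multiply: 9^14 = 9^8 × 9^4 × 9^2 ≡ 28 × 20 × 19 (mod 31): 28 × 20 = 560 ≡ 2; 2 × 19 = 38 ≡ 7. So 9^14 ≡ 7 (mod 31).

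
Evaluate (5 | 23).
(5/23) = 5^{11} mod 23 = -1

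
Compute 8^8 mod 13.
8 = 8 (binary 1000). Repeated squaring mod 13: 8^1 ≡ 8; 8^2 ≡ 8² = 64 ≡ 12; 8^4 ≡ 12² = 144 ≡ 1; 8^8 ≡ 1² = 1 ≡ 1. So 8^8 ≡ 1 (mod 13).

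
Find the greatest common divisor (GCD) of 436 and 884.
4

Using the Euclidean algorithm:
436 = 0 × 884 + 436
884 = 2 × 436 + 12
436 = 36 × 12 + 4
12 = 3 × 4 + 0

GCD(436, 884) = 4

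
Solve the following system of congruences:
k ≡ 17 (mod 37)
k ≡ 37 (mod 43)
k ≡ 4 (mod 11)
9970

Using the Chinese Remainder Theorem:
M = product of moduli = 17501
For equation 1: M_1 = 473, 473 ≡ 29 (mod 37), inverse of 473 mod 37 is 23 (check: 29 × 23 = 667 ≡ 1 (mod 37))
For equation 2: M_2 = 407, 407 ≡ 20 (mod 43), inverse of 407 mod 43 is 28 (check: 20 × 28 = 560 ≡ 1 (mod 43))
For equation 3: M_3 = 1591, 1591 ≡ 7 (mod 11), inverse of 1591 mod 11 is 8 (check: 7 × 8 = 56 ≡ 1 (mod 11))
Combine: k ≡ Σ r_i×M_i×(M_i⁻¹ mod m_i) = 17×473×23 + 37×407×28 + 4×1591×8 = 184943 + 421652 + 50912 = 657507
657507 mod 17501 = 9970
k ≡ 9970 (mod 17501)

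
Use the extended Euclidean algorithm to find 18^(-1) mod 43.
Extended GCD: 18(12) + 43(-5) = 1. So 18^(-1) ≡ 12 ≡ 12 (mod 43). Verify: 18 × 12 = 216 ≡ 1 (mod 43)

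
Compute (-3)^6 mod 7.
(-3) ≡ 4 (mod 7). 6 = 4 + 2 (binary 110). Repeated squaring mod 7: 4^1 ≡ 4; 4^2 ≡ 4² = 16 ≡ 2; 4^4 ≡ 2² = 4 ≡ 4. Multiply: (-3)^6 ≡ 4^4 × 4^2 ≡ 4 × 2 (mod 7): 4 × 2 = 8 ≡ 1. So (-3)^6 ≡ 1 (mod 7).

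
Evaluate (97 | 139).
(97/139) = 97^{69} mod 139 = -1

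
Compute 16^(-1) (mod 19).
16^(-1) ≡ 6 (mod 19). Verification: 16 × 6 = 96 ≡ 1 (mod 19)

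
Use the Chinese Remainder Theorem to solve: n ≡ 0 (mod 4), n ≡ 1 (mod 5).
M = 4 × 5 = 20. M₁ = 5, y₁ ≡ 1 (mod 4). M₂ = 4, y₂ ≡ 4 (mod 5). n = 0×5×1 + 1×4×4 ≡ 16 (mod 20)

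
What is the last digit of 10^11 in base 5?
Using repeated squaring. 10 ≡ 0 (mod 5). 11 = 8 + 2 + 1 (binary 1011). Repeated squaring mod 5: 0^1 ≡ 0; 0^2 ≡ 0² = 0 ≡ 0; 0^4 ≡ 0² = 0 ≡ 0; 0^8 ≡ 0² = 0 ≡ 0. Multiply: 10^11 ≡ 0^8 × 0^2 × 0^1 ≡ 0 × 0 × 0 (mod 5): 0 × 0 = 0 ≡ 0; 0 × 0 = 0 ≡ 0. So 10^11 ≡ 0 (mod 5).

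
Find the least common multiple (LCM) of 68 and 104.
1768

First find GCD(68, 104) using the Euclidean algorithm:
68 = 0 × 104 + 68
104 = 1 × 68 + 36
68 = 1 × 36 + 32
36 = 1 × 32 + 4
32 = 8 × 4 + 0
GCD(68, 104) = 4

LCM formula: LCM(a, b) = (a × b) / GCD(a, b)
LCM(68, 104) = (68 × 104) / 4
LCM(68, 104) = 7072 / 4
LCM(68, 104) = 1768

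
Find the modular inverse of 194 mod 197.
194^(-1) ≡ 131 (mod 197). Verification: 194 × 131 = 25414 ≡ 1 (mod 197)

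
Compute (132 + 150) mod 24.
18

(132 + 150) = 282
282 mod 24 = 18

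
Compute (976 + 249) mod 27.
10

(976 + 249) = 1225
1225 mod 27 = 10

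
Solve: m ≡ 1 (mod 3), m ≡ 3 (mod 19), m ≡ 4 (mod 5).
M = 3 × 19 × 5 = 285. M₁ = 95, y₁ ≡ 2 (mod 3). M₂ = 15, y₂ ≡ 14 (mod 19). M₃ = 57, y₃ ≡ 3 (mod 5). m = 1×95×2 + 3×15×14 + 4×57×3 ≡ 79 (mod 285)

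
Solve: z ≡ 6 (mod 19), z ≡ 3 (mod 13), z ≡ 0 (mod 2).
M = 19 × 13 × 2 = 494. M₁ = 26, y₁ ≡ 11 (mod 19). M₂ = 38, y₂ ≡ 12 (mod 13). M₃ = 247, y₃ ≡ 1 (mod 2). z = 6×26×11 + 3×38×12 + 0×247×1 ≡ 120 (mod 494)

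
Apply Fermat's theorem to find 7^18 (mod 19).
By Fermat's Little Theorem, 7^{18} ≡ 1 (mod 19) since 19 is prime and gcd(7, 19) = 1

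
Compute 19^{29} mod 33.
7

Using successive squaring:
Binary expansion of 29: 11101
Powers of 19 mod 33 (each is the square of the previous):
  19^1 ≡ 19 (mod 33)
  19^2 ≡ 19² = 361 ≡ 31 (mod 33)
  19^4 ≡ 31² = 961 ≡ 4 (mod 33)
  19^8 ≡ 4² = 16 ≡ 16 (mod 33)
  19^16 ≡ 16² = 256 ≡ 25 (mod 33)
29 = 16 + 8 + 4 + 1, so 19^29 = 19^16 × 19^8 × 19^4 × 19^1 ≡ 25 × 16 × 4 × 19 (mod 33)
Multiplying step by step:
  25 × 16 = 400 ≡ 4 (mod 33)
  4 × 4 = 16 ≡ 16 (mod 33)
  16 × 19 = 304 ≡ 7 (mod 33)
Result: 19^29 ≡ 7 (mod 33)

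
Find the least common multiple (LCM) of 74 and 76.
2812

First find GCD(74, 76) using the Euclidean algorithm:
74 = 0 × 76 + 74
76 = 1 × 74 + 2
74 = 37 × 2 + 0
GCD(74, 76) = 2

LCM formula: LCM(a, b) = (a × b) / GCD(a, b)
LCM(74, 76) = (74 × 76) / 2
LCM(74, 76) = 5624 / 2
LCM(74, 76) = 2812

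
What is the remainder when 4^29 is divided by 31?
Using repeated squaring. 29 = 16 + 8 + 4 + 1 (binary 11101). Repeated squaring mod 31: 4^1 ≡ 4; 4^2 ≡ 4² = 16 ≡ 16; 4^4 ≡ 16² = 256 ≡ 8; 4^8 ≡ 8² = 64 ≡ 2; 4^16 ≡ 2² = 4 ≡ 4. Multiply: 4^29 = 4^16 × 4^8 × 4^4 × 4^1 ≡ 4 × 2 × 8 × 4 (mod 31): 4 × 2 = 8 ≡ 8; 8 × 8 = 64 ≡ 2; 2 × 4 = 8 ≡ 8. So 4^29 ≡ 8 (mod 31).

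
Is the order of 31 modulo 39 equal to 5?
No, the actual order is 4, not 5.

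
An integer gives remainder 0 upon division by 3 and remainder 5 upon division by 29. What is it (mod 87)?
M = 3 × 29 = 87. M₁ = 29, y₁ ≡ 2 (mod 3). M₂ = 3, y₂ ≡ 10 (mod 29). x = 0×29×2 + 5×3×10 ≡ 63 (mod 87). The smallest positive such number is 63.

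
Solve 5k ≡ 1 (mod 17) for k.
7

Using Extended Euclidean Algorithm:
gcd(5, 17) = 1
Bezout coefficients: 5 × 7 + 17 × -2 = 1
So 5 × 7 ≡ 1 (mod 17)
The inverse is 7 mod 17 = 7
Verification: 5 × 7 = 35 = 2 × 17 + 1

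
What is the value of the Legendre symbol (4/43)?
(4/43) = 4^{21} mod 43 = 1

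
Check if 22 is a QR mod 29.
By Euler's criterion: 22^{14} ≡ 1 (mod 29). Since this equals 1, 22 is a QR.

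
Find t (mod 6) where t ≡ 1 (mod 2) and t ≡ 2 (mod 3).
M = 2 × 3 = 6. M₁ = 3, y₁ ≡ 1 (mod 2). M₂ = 2, y₂ ≡ 2 (mod 3). t = 1×3×1 + 2×2×2 ≡ 5 (mod 6)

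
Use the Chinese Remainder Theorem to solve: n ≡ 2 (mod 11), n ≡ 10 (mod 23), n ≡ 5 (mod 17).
838

Using the Chinese Remainder Theorem:
M = product of moduli = 4301
For equation 1: M_1 = 391, 391 ≡ 6 (mod 11), inverse of 391 mod 11 is 2 (check: 6 × 2 = 12 ≡ 1 (mod 11))
For equation 2: M_2 = 187, 187 ≡ 3 (mod 23), inverse of 187 mod 23 is 8 (check: 3 × 8 = 24 ≡ 1 (mod 23))
For equation 3: M_3 = 253, 253 ≡ 15 (mod 17), inverse of 253 mod 17 is 8 (check: 15 × 8 = 120 ≡ 1 (mod 17))
Combine: n ≡ Σ r_i×M_i×(M_i⁻¹ mod m_i) = 2×391×2 + 10×187×8 + 5×253×8 = 1564 + 14960 + 10120 = 26644
26644 mod 4301 = 838
n ≡ 838 (mod 4301)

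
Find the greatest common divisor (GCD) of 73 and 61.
1

Using the Euclidean algorithm:
73 = 1 × 61 + 12
61 = 5 × 12 + 1
12 = 12 × 1 + 0

GCD(73, 61) = 1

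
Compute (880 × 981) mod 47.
31

(880 × 981) = 863280
863280 mod 47 = 31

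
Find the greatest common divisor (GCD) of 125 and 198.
1

Using the Euclidean algorithm:
125 = 0 × 198 + 125
198 = 1 × 125 + 73
125 = 1 × 73 + 52
73 = 1 × 52 + 21
52 = 2 × 21 + 10
21 = 2 × 10 + 1
10 = 10 × 1 + 0

GCD(125, 198) = 1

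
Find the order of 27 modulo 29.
Powers of 27 mod 29: 27^1≡27, 27^2≡4, 27^3≡21, 27^4≡16, 27^5≡26, 27^6≡6, 27^7≡17, 27^8≡24, 27^9≡10, 27^10≡9, 27^11≡11, 27^12≡7, 27^13≡15, 27^14≡28, 27^15≡2, 27^16≡25, 27^17≡8, 27^18≡13, 27^19≡3, 27^20≡23, 27^21≡12, 27^22≡5, 27^23≡19, 27^24≡20, 27^25≡18, 27^26≡22, 27^27≡14, 27^28≡1. Order = 28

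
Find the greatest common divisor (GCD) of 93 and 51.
3

Using the Euclidean algorithm:
93 = 1 × 51 + 42
51 = 1 × 42 + 9
42 = 4 × 9 + 6
9 = 1 × 6 + 3
6 = 2 × 3 + 0

GCD(93, 51) = 3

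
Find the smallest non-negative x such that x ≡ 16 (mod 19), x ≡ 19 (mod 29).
396

Using the Chinese Remainder Theorem:
M = product of moduli = 551
For equation 1: M_1 = 29, 29 ≡ 10 (mod 19), inverse of 29 mod 19 is 2 (check: 10 × 2 = 20 ≡ 1 (mod 19))
For equation 2: M_2 = 19, 19 ≡ 19 (mod 29), inverse of 19 mod 29 is 26 (check: 19 × 26 = 494 ≡ 1 (mod 29))
Combine: x ≡ Σ r_i×M_i×(M_i⁻¹ mod m_i) = 16×29×2 + 19×19×26 = 928 + 9386 = 10314
10314 mod 551 = 396
x ≡ 396 (mod 551)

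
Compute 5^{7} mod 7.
5

Using successive squaring:
Binary expansion of 7: 111
Powers of 5 mod 7 (each is the square of the previous):
  5^1 ≡ 5 (mod 7)
  5^2 ≡ 5² = 25 ≡ 4 (mod 7)
  5^4 ≡ 4² = 16 ≡ 2 (mod 7)
7 = 4 + 2 + 1, so 5^7 = 5^4 × 5^2 × 5^1 ≡ 2 × 4 × 5 (mod 7)
Multiplying step by step:
  2 × 4 = 8 ≡ 1 (mod 7)
  1 × 5 = 5 ≡ 5 (mod 7)
Result: 5^7 ≡ 5 (mod 7)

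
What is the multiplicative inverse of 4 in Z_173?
4^(-1) ≡ 130 (mod 173). Verification: 4 × 130 = 520 ≡ 1 (mod 173)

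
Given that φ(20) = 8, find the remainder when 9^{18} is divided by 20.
By Euler: 9^{8} ≡ 1 (mod 20) since gcd(9, 20) = 1. 18 = 2×8 + 2. So 9^{18} ≡ 9^{2} ≡ 1 (mod 20)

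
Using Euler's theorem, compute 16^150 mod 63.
By Euler: 16^{36} ≡ 1 (mod 63) since gcd(16, 63) = 1. 150 = 4×36 + 6. So 16^{150} ≡ 16^{6} ≡ 1 (mod 63)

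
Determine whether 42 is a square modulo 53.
By Euler's criterion: 42^{26} ≡ 1 (mod 53). Since this equals 1, 42 is a QR.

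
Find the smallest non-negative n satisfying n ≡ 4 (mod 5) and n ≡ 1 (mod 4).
M = 5 × 4 = 20. M₁ = 4, y₁ ≡ 4 (mod 5). M₂ = 5, y₂ ≡ 1 (mod 4). n = 4×4×4 + 1×5×1 ≡ 9 (mod 20)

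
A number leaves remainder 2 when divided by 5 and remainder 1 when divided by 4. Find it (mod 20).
M = 5 × 4 = 20. M₁ = 4, y₁ ≡ 4 (mod 5). M₂ = 5, y₂ ≡ 1 (mod 4). m = 2×4×4 + 1×5×1 ≡ 17 (mod 20)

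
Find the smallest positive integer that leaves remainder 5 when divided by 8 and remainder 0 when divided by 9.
M = 8 × 9 = 72. M₁ = 9, y₁ ≡ 1 (mod 8). M₂ = 8, y₂ ≡ 8 (mod 9). n = 5×9×1 + 0×8×8 ≡ 45 (mod 72). The smallest positive such number is 45.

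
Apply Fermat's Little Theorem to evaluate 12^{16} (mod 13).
1

By Fermat's Little Theorem, a^(p-1) ≡ 1 (mod p) for prime p and gcd(a, p) = 1
Here p = 13, so 12^12 ≡ 1 (mod 13)
We can reduce the exponent: 16 mod 12 = 4
So 12^16 ≡ 12^4 (mod 13)
Computing: 12^4 mod 13 = 1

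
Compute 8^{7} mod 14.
8

Using successive squaring:
Binary expansion of 7: 111
Powers of 8 mod 14 (each is the square of the previous):
  8^1 ≡ 8 (mod 14)
  8^2 ≡ 8² = 64 ≡ 8 (mod 14)
  8^4 ≡ 8² = 64 ≡ 8 (mod 14)
7 = 4 + 2 + 1, so 8^7 = 8^4 × 8^2 × 8^1 ≡ 8 × 8 × 8 (mod 14)
Multiplying step by step:
  8 × 8 = 64 ≡ 8 (mod 14)
  8 × 8 = 64 ≡ 8 (mod 14)
Result: 8^7 ≡ 8 (mod 14)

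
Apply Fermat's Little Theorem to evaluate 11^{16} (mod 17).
1

By Fermat's Little Theorem, a^(p-1) ≡ 1 (mod p) for prime p and gcd(a, p) = 1
Here p = 17, so 11^16 ≡ 1 (mod 17)
We can reduce the exponent: 16 mod 16 = 0
So 11^16 ≡ 11^0 (mod 17)
Computing: 11^0 mod 17 = 1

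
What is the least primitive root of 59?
2

A primitive root g modulo p has order p-1 = 58
Prime divisors of 58: [2, 29]
g is a primitive root iff g^(58/q) ≢ 1 (mod 59) for each prime divisor q
Testing small values:
  g = 2: 2^29 ≡ 58, 2^2 ≡ 4 (mod 59) → none is 1, primitive root!
The smallest primitive root is 2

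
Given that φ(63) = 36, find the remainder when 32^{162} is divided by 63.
By Euler: 32^{36} ≡ 1 (mod 63) since gcd(32, 63) = 1. 162 = 4×36 + 18. So 32^{162} ≡ 32^{18} ≡ 1 (mod 63)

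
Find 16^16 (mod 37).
Using repeated squaring. 16 = 16 (binary 10000). Repeated squaring mod 37: 16^1 ≡ 16; 16^2 ≡ 16² = 256 ≡ 34; 16^4 ≡ 34² = 1156 ≡ 9; 16^8 ≡ 9² = 81 ≡ 7; 16^16 ≡ 7² = 49 ≡ 12. So 16^16 ≡ 12 (mod 37).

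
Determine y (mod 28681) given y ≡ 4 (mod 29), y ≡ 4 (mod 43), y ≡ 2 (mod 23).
22450

Using the Chinese Remainder Theorem:
M = product of moduli = 28681
For equation 1: M_1 = 989, 989 ≡ 3 (mod 29), inverse of 989 mod 29 is 10 (check: 3 × 10 = 30 ≡ 1 (mod 29))
For equation 2: M_2 = 667, 667 ≡ 22 (mod 43), inverse of 667 mod 43 is 2 (check: 22 × 2 = 44 ≡ 1 (mod 43))
For equation 3: M_3 = 1247, 1247 ≡ 5 (mod 23), inverse of 1247 mod 23 is 14 (check: 5 × 14 = 70 ≡ 1 (mod 23))
Combine: y ≡ Σ r_i×M_i×(M_i⁻¹ mod m_i) = 4×989×10 + 4×667×2 + 2×1247×14 = 39560 + 5336 + 34916 = 79812
79812 mod 28681 = 22450
y ≡ 22450 (mod 28681)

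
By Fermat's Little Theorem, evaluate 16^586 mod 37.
By Fermat: 16^{36} ≡ 1 (mod 37). 586 ≡ 10 (mod 36). So 16^{586} ≡ 16^{10} ≡ 16 (mod 37)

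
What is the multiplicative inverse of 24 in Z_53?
42

Using Extended Euclidean Algorithm:
gcd(24, 53) = 1
Bezout coefficients: 24 × -11 + 53 × 5 = 1
So 24 × -11 ≡ 1 (mod 53)
The inverse is -11 mod 53 = 42
Verification: 24 × 42 = 1008 = 19 × 53 + 1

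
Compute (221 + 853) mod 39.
21

(221 + 853) = 1074
1074 mod 39 = 21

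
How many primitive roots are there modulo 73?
24

The number of primitive roots modulo p is φ(p-1) = φ(72)
φ(72) = 24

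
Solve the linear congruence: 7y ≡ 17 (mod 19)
16

Since gcd(7, 19) = 1 divides 17, a solution exists.
Multiply both sides by the inverse of 7 mod 19:
  7^(-1) mod 19 = 11
  x ≡ 11 × 17 ≡ 187 ≡ 16 (mod 19)
Verification: 7 × 16 = 112 = 5 × 19 + 17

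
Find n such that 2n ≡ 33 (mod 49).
41

Since gcd(2, 49) = 1 divides 33, a solution exists.
Multiply both sides by the inverse of 2 mod 49:
  2^(-1) mod 49 = 25
  x ≡ 25 × 33 ≡ 825 ≡ 41 (mod 49)
Verification: 2 × 41 = 82 = 1 × 49 + 33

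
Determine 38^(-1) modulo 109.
38^(-1) ≡ 66 (mod 109). Verification: 38 × 66 = 2508 ≡ 1 (mod 109)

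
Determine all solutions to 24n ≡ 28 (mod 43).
37

Since gcd(24, 43) = 1 divides 28, a solution exists.
Multiply both sides by the inverse of 24 mod 43:
  24^(-1) mod 43 = 9
  x ≡ 9 × 28 ≡ 252 ≡ 37 (mod 43)
Verification: 24 × 37 = 888 = 20 × 43 + 28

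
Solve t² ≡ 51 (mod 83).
The square roots of 51 mod 83 are 36 and 47. Verify: 36² = 1296 ≡ 51 (mod 83)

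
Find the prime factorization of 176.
2^4 × 11

Divide by primes starting from smallest:
176 ÷ 2 = 88
88 ÷ 2 = 44
44 ÷ 2 = 22
22 ÷ 2 = 11
11 ÷ 11 = 1

176 = 2^4 × 11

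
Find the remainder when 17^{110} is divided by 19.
By Fermat: 17^{18} ≡ 1 (mod 19). 110 = 6×18 + 2. So 17^{110} ≡ 17^{2} ≡ 4 (mod 19)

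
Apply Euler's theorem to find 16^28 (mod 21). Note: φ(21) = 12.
By Euler: 16^{12} ≡ 1 (mod 21) since gcd(16, 21) = 1. 28 = 2×12 + 4. So 16^{28} ≡ 16^{4} ≡ 16 (mod 21)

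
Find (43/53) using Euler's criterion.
(43/53) = 43^{26} mod 53 = 1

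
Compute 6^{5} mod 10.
6

Using successive squaring:
Binary expansion of 5: 101
Powers of 6 mod 10 (each is the square of the previous):
  6^1 ≡ 6 (mod 10)
  6^2 ≡ 6² = 36 ≡ 6 (mod 10)
  6^4 ≡ 6² = 36 ≡ 6 (mod 10)
5 = 4 + 1, so 6^5 = 6^4 × 6^1 ≡ 6 × 6 (mod 10)
Multiplying step by step:
  6 × 6 = 36 ≡ 6 (mod 10)
Result: 6^5 ≡ 6 (mod 10)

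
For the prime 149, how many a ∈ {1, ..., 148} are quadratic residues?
For prime 149, there are (p-1)/2 = (149-1)/2 = 74 quadratic residues (excluding 0).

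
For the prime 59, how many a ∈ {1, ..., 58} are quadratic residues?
For prime 59, there are (p-1)/2 = (59-1)/2 = 29 quadratic residues (excluding 0).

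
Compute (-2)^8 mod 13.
(-2) ≡ 11 (mod 13). 8 = 8 (binary 1000). Repeated squaring mod 13: 11^1 ≡ 11; 11^2 ≡ 11² = 121 ≡ 4; 11^4 ≡ 4² = 16 ≡ 3; 11^8 ≡ 3² = 9 ≡ 9. So (-2)^8 ≡ 9 (mod 13).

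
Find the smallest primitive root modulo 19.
2

A primitive root g modulo p has order p-1 = 18
Prime divisors of 18: [2, 3]
g is a primitive root iff g^(18/q) ≢ 1 (mod 19) for each prime divisor q
Testing small values:
  g = 2: 2^9 ≡ 18, 2^6 ≡ 7 (mod 19) → none is 1, primitive root!
The smallest primitive root is 2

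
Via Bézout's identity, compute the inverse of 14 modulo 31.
Extended GCD: 14(-11) + 31(5) = 1. So 14^(-1) ≡ 20 ≡ 20 (mod 31). Verify: 14 × 20 = 280 ≡ 1 (mod 31)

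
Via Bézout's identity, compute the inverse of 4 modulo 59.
Extended GCD: 4(15) + 59(-1) = 1. So 4^(-1) ≡ 15 ≡ 15 (mod 59). Verify: 4 × 15 = 60 ≡ 1 (mod 59)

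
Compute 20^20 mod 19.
Using Fermat: 20^{18} ≡ 1 (mod 19). 20 ≡ 2 (mod 18). So 20^{20} ≡ 20^{2} ≡ 1 (mod 19)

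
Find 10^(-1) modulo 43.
13

Using Extended Euclidean Algorithm:
gcd(10, 43) = 1
Bezout coefficients: 10 × 13 + 43 × -3 = 1
So 10 × 13 ≡ 1 (mod 43)
The inverse is 13 mod 43 = 13
Verification: 10 × 13 = 130 = 3 × 43 + 1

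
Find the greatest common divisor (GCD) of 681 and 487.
1

Using the Euclidean algorithm:
681 = 1 × 487 + 194
487 = 2 × 194 + 99
194 = 1 × 99 + 95
99 = 1 × 95 + 4
95 = 23 × 4 + 3
4 = 1 × 3 + 1
3 = 3 × 1 + 0

GCD(681, 487) = 1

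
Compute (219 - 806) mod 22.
7

(219 - 806) = -587
-587 mod 22 = 7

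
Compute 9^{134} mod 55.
16

Using successive squaring:
Binary expansion of 134: 10000110
Powers of 9 mod 55 (each is the square of the previous):
  9^1 ≡ 9 (mod 55)
  9^2 ≡ 9² = 81 ≡ 26 (mod 55)
  9^4 ≡ 26² = 676 ≡ 16 (mod 55)
  9^8 ≡ 16² = 256 ≡ 36 (mod 55)
  9^16 ≡ 36² = 1296 ≡ 31 (mod 55)
  9^32 ≡ 31² = 961 ≡ 26 (mod 55)
  9^64 ≡ 26² = 676 ≡ 16 (mod 55)
  9^128 ≡ 16² = 256 ≡ 36 (mod 55)
134 = 128 + 4 + 2, so 9^134 = 9^128 × 9^4 × 9^2 ≡ 36 × 16 × 26 (mod 55)
Multiplying step by step:
  36 × 16 = 576 ≡ 26 (mod 55)
  26 × 26 = 676 ≡ 16 (mod 55)
Result: 9^134 ≡ 16 (mod 55)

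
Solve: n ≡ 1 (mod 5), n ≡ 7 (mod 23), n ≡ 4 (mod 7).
M = 5 × 23 × 7 = 805. M₁ = 161, y₁ ≡ 1 (mod 5). M₂ = 35, y₂ ≡ 2 (mod 23). M₃ = 115, y₃ ≡ 5 (mod 7). n = 1×161×1 + 7×35×2 + 4×115×5 ≡ 536 (mod 805)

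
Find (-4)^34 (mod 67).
Using repeated squaring. (-4) ≡ 63 (mod 67). 34 = 32 + 2 (binary 100010). Repeated squaring mod 67: 63^1 ≡ 63; 63^2 ≡ 63² = 3969 ≡ 16; 63^4 ≡ 16² = 256 ≡ 55; 63^8 ≡ 55² = 3025 ≡ 10; 63^16 ≡ 10² = 100 ≡ 33; 63^32 ≡ 33² = 1089 ≡ 17. Multiply: (-4)^34 ≡ 63^32 × 63^2 ≡ 17 × 16 (mod 67): 17 × 16 = 272 ≡ 4. So (-4)^34 ≡ 4 (mod 67).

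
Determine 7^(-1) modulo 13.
7^(-1) ≡ 2 (mod 13). Verification: 7 × 2 = 14 ≡ 1 (mod 13)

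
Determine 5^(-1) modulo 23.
5^(-1) ≡ 14 (mod 23). Verification: 5 × 14 = 70 ≡ 1 (mod 23)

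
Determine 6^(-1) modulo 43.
6^(-1) ≡ 36 (mod 43). Verification: 6 × 36 = 216 ≡ 1 (mod 43)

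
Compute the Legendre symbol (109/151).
(109/151) = 109^{75} mod 151 = -1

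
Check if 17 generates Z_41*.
p - 1 = 40 has prime divisors 2, 5. Check 17^(40/q) mod 41 for each: 17^(40/2) = 17^20 ≡ 40, 17^(40/5) = 17^8 ≡ 16 (mod 41). None of these is 1, so 17 has order 40 = φ(41), so it is a primitive root mod 41.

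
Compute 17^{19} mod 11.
2

Using successive squaring:
Binary expansion of 19: 10011
Powers of 17 mod 11 (each is the square of the previous):
  17^1 ≡ 6 (mod 11)
  17^2 ≡ 6² = 36 ≡ 3 (mod 11)
  17^4 ≡ 3² = 9 ≡ 9 (mod 11)
  17^8 ≡ 9² = 81 ≡ 4 (mod 11)
  17^16 ≡ 4² = 16 ≡ 5 (mod 11)
19 = 16 + 2 + 1, so 17^19 = 17^16 × 17^2 × 17^1 ≡ 5 × 3 × 6 (mod 11)
Multiplying step by step:
  5 × 3 = 15 ≡ 4 (mod 11)
  4 × 6 = 24 ≡ 2 (mod 11)
Result: 17^19 ≡ 2 (mod 11)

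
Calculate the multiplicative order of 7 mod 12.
Powers of 7 mod 12: 7^1≡7, 7^2≡1. Order = 2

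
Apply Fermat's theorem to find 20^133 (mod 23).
By Fermat: 20^{22} ≡ 1 (mod 23). 133 = 6×22 + 1. So 20^{133} ≡ 20^{1} ≡ 20 (mod 23)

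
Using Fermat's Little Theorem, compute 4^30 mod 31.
By Fermat's Little Theorem, 4^{30} ≡ 1 (mod 31) since 31 is prime and gcd(4, 31) = 1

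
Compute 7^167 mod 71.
Using Fermat: 7^{70} ≡ 1 (mod 71). 167 ≡ 27 (mod 70). So 7^{167} ≡ 7^{27} ≡ 21 (mod 71)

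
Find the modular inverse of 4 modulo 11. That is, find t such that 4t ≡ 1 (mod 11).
3

Using Extended Euclidean Algorithm:
gcd(4, 11) = 1
Bezout coefficients: 4 × 3 + 11 × -1 = 1
So 4 × 3 ≡ 1 (mod 11)
The inverse is 3 mod 11 = 3
Verification: 4 × 3 = 12 = 1 × 11 + 1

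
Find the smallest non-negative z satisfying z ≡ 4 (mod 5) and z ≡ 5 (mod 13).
M = 5 × 13 = 65. M₁ = 13, y₁ ≡ 2 (mod 5). M₂ = 5, y₂ ≡ 8 (mod 13). z = 4×13×2 + 5×5×8 ≡ 44 (mod 65)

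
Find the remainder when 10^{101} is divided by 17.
By Fermat: 10^{16} ≡ 1 (mod 17). 101 = 6×16 + 5. So 10^{101} ≡ 10^{5} ≡ 6 (mod 17)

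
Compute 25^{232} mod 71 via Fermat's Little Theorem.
57

By Fermat's Little Theorem, a^(p-1) ≡ 1 (mod p) for prime p and gcd(a, p) = 1
Here p = 71, so 25^70 ≡ 1 (mod 71)
We can reduce the exponent: 232 mod 70 = 22
So 25^232 ≡ 25^22 (mod 71)
Computing: 25^22 mod 71 = 57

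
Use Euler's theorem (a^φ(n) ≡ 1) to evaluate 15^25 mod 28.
By Euler: 15^{12} ≡ 1 (mod 28) since gcd(15, 28) = 1. 25 = 2×12 + 1. So 15^{25} ≡ 15^{1} ≡ 15 (mod 28)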